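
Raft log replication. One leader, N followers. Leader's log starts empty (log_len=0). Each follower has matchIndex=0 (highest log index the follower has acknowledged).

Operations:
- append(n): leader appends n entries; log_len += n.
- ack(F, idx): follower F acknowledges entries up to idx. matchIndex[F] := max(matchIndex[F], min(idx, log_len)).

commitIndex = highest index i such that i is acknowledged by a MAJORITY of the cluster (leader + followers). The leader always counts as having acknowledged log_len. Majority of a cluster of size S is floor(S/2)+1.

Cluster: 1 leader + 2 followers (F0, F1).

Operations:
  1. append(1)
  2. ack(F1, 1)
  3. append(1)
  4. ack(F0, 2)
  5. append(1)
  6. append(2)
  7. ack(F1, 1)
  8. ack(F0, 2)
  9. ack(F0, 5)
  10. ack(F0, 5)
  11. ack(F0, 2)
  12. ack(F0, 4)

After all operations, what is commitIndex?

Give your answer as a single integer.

Answer: 5

Derivation:
Op 1: append 1 -> log_len=1
Op 2: F1 acks idx 1 -> match: F0=0 F1=1; commitIndex=1
Op 3: append 1 -> log_len=2
Op 4: F0 acks idx 2 -> match: F0=2 F1=1; commitIndex=2
Op 5: append 1 -> log_len=3
Op 6: append 2 -> log_len=5
Op 7: F1 acks idx 1 -> match: F0=2 F1=1; commitIndex=2
Op 8: F0 acks idx 2 -> match: F0=2 F1=1; commitIndex=2
Op 9: F0 acks idx 5 -> match: F0=5 F1=1; commitIndex=5
Op 10: F0 acks idx 5 -> match: F0=5 F1=1; commitIndex=5
Op 11: F0 acks idx 2 -> match: F0=5 F1=1; commitIndex=5
Op 12: F0 acks idx 4 -> match: F0=5 F1=1; commitIndex=5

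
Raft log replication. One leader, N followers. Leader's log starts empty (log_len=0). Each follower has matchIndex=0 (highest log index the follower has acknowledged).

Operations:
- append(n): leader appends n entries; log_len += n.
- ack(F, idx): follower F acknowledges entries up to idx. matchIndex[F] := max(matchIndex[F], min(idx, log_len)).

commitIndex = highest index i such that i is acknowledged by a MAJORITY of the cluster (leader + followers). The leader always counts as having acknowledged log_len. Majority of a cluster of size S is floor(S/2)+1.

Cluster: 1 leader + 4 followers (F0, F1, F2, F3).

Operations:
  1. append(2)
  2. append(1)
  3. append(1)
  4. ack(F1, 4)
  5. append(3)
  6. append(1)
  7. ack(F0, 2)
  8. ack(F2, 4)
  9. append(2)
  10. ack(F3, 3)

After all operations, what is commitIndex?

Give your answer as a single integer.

Op 1: append 2 -> log_len=2
Op 2: append 1 -> log_len=3
Op 3: append 1 -> log_len=4
Op 4: F1 acks idx 4 -> match: F0=0 F1=4 F2=0 F3=0; commitIndex=0
Op 5: append 3 -> log_len=7
Op 6: append 1 -> log_len=8
Op 7: F0 acks idx 2 -> match: F0=2 F1=4 F2=0 F3=0; commitIndex=2
Op 8: F2 acks idx 4 -> match: F0=2 F1=4 F2=4 F3=0; commitIndex=4
Op 9: append 2 -> log_len=10
Op 10: F3 acks idx 3 -> match: F0=2 F1=4 F2=4 F3=3; commitIndex=4

Answer: 4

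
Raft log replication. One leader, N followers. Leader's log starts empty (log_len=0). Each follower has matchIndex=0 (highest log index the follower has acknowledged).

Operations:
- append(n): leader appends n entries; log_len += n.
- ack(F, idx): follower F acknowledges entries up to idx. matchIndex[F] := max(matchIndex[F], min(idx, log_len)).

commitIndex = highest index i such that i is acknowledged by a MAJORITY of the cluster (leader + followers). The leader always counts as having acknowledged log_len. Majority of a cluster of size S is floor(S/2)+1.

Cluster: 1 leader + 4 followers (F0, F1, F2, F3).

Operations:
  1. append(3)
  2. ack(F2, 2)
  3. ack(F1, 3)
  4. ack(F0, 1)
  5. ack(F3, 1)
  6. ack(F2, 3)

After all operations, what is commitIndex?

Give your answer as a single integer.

Op 1: append 3 -> log_len=3
Op 2: F2 acks idx 2 -> match: F0=0 F1=0 F2=2 F3=0; commitIndex=0
Op 3: F1 acks idx 3 -> match: F0=0 F1=3 F2=2 F3=0; commitIndex=2
Op 4: F0 acks idx 1 -> match: F0=1 F1=3 F2=2 F3=0; commitIndex=2
Op 5: F3 acks idx 1 -> match: F0=1 F1=3 F2=2 F3=1; commitIndex=2
Op 6: F2 acks idx 3 -> match: F0=1 F1=3 F2=3 F3=1; commitIndex=3

Answer: 3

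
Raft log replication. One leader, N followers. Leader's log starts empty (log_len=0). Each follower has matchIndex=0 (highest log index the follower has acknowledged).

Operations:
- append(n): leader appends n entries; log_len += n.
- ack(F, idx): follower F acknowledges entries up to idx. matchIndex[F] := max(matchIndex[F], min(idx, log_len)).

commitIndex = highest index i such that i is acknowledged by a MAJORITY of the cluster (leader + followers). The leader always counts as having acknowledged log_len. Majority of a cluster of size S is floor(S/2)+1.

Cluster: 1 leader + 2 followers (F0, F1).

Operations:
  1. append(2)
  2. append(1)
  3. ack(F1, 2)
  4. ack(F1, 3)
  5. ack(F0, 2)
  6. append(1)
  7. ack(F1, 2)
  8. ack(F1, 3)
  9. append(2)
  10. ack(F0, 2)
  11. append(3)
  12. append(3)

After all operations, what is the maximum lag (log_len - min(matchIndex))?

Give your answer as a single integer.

Op 1: append 2 -> log_len=2
Op 2: append 1 -> log_len=3
Op 3: F1 acks idx 2 -> match: F0=0 F1=2; commitIndex=2
Op 4: F1 acks idx 3 -> match: F0=0 F1=3; commitIndex=3
Op 5: F0 acks idx 2 -> match: F0=2 F1=3; commitIndex=3
Op 6: append 1 -> log_len=4
Op 7: F1 acks idx 2 -> match: F0=2 F1=3; commitIndex=3
Op 8: F1 acks idx 3 -> match: F0=2 F1=3; commitIndex=3
Op 9: append 2 -> log_len=6
Op 10: F0 acks idx 2 -> match: F0=2 F1=3; commitIndex=3
Op 11: append 3 -> log_len=9
Op 12: append 3 -> log_len=12

Answer: 10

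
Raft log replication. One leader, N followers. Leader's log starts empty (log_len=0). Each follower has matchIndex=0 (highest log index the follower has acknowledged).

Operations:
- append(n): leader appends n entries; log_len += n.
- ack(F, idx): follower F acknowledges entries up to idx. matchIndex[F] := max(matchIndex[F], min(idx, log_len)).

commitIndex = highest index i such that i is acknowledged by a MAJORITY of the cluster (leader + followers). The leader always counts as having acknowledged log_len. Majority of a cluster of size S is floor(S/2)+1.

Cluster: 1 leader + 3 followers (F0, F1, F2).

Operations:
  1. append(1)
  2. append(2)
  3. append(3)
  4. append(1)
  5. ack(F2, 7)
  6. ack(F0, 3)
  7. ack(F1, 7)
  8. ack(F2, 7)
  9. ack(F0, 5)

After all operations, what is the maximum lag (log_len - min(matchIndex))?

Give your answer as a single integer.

Op 1: append 1 -> log_len=1
Op 2: append 2 -> log_len=3
Op 3: append 3 -> log_len=6
Op 4: append 1 -> log_len=7
Op 5: F2 acks idx 7 -> match: F0=0 F1=0 F2=7; commitIndex=0
Op 6: F0 acks idx 3 -> match: F0=3 F1=0 F2=7; commitIndex=3
Op 7: F1 acks idx 7 -> match: F0=3 F1=7 F2=7; commitIndex=7
Op 8: F2 acks idx 7 -> match: F0=3 F1=7 F2=7; commitIndex=7
Op 9: F0 acks idx 5 -> match: F0=5 F1=7 F2=7; commitIndex=7

Answer: 2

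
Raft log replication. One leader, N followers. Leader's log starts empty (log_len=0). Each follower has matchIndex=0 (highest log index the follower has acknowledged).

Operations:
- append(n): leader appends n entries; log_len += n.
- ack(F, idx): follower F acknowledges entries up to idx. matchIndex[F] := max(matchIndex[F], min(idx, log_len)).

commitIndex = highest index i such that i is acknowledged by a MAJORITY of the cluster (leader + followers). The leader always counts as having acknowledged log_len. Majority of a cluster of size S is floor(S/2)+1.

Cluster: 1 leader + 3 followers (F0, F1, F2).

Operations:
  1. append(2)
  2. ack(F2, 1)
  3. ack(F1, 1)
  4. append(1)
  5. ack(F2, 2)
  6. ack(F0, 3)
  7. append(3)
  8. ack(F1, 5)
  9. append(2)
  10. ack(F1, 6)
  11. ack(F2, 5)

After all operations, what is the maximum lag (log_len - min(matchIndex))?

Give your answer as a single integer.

Op 1: append 2 -> log_len=2
Op 2: F2 acks idx 1 -> match: F0=0 F1=0 F2=1; commitIndex=0
Op 3: F1 acks idx 1 -> match: F0=0 F1=1 F2=1; commitIndex=1
Op 4: append 1 -> log_len=3
Op 5: F2 acks idx 2 -> match: F0=0 F1=1 F2=2; commitIndex=1
Op 6: F0 acks idx 3 -> match: F0=3 F1=1 F2=2; commitIndex=2
Op 7: append 3 -> log_len=6
Op 8: F1 acks idx 5 -> match: F0=3 F1=5 F2=2; commitIndex=3
Op 9: append 2 -> log_len=8
Op 10: F1 acks idx 6 -> match: F0=3 F1=6 F2=2; commitIndex=3
Op 11: F2 acks idx 5 -> match: F0=3 F1=6 F2=5; commitIndex=5

Answer: 5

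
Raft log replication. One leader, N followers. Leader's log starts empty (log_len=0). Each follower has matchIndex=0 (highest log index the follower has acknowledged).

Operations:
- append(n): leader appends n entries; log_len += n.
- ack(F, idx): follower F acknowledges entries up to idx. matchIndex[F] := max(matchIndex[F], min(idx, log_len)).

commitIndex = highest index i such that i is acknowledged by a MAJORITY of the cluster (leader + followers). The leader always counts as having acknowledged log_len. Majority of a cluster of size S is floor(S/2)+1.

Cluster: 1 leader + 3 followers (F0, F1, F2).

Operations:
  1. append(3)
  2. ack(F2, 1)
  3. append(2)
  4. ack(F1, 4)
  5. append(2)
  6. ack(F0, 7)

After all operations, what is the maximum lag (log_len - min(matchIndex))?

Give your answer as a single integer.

Op 1: append 3 -> log_len=3
Op 2: F2 acks idx 1 -> match: F0=0 F1=0 F2=1; commitIndex=0
Op 3: append 2 -> log_len=5
Op 4: F1 acks idx 4 -> match: F0=0 F1=4 F2=1; commitIndex=1
Op 5: append 2 -> log_len=7
Op 6: F0 acks idx 7 -> match: F0=7 F1=4 F2=1; commitIndex=4

Answer: 6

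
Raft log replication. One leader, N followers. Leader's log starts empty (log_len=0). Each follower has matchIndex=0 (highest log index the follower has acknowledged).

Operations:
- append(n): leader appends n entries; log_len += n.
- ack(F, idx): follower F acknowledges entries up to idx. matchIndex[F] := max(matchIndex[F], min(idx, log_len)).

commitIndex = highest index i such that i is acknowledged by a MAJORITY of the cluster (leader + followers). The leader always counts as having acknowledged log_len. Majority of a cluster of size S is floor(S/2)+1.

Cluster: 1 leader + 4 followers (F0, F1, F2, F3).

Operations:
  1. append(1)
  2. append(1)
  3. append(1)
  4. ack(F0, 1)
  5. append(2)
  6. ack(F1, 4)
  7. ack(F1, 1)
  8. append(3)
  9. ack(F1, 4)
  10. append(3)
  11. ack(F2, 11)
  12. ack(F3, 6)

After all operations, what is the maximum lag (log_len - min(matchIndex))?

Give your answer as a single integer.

Op 1: append 1 -> log_len=1
Op 2: append 1 -> log_len=2
Op 3: append 1 -> log_len=3
Op 4: F0 acks idx 1 -> match: F0=1 F1=0 F2=0 F3=0; commitIndex=0
Op 5: append 2 -> log_len=5
Op 6: F1 acks idx 4 -> match: F0=1 F1=4 F2=0 F3=0; commitIndex=1
Op 7: F1 acks idx 1 -> match: F0=1 F1=4 F2=0 F3=0; commitIndex=1
Op 8: append 3 -> log_len=8
Op 9: F1 acks idx 4 -> match: F0=1 F1=4 F2=0 F3=0; commitIndex=1
Op 10: append 3 -> log_len=11
Op 11: F2 acks idx 11 -> match: F0=1 F1=4 F2=11 F3=0; commitIndex=4
Op 12: F3 acks idx 6 -> match: F0=1 F1=4 F2=11 F3=6; commitIndex=6

Answer: 10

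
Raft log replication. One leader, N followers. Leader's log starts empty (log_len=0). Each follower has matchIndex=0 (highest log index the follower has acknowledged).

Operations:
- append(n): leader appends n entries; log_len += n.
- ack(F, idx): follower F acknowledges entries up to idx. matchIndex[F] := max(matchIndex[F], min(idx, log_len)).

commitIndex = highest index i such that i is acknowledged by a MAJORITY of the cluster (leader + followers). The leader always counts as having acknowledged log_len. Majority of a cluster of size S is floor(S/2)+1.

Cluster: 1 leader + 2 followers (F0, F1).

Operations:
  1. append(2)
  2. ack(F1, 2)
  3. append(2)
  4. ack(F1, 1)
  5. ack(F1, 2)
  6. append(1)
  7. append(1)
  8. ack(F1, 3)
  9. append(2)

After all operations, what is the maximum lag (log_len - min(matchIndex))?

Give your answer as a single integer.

Answer: 8

Derivation:
Op 1: append 2 -> log_len=2
Op 2: F1 acks idx 2 -> match: F0=0 F1=2; commitIndex=2
Op 3: append 2 -> log_len=4
Op 4: F1 acks idx 1 -> match: F0=0 F1=2; commitIndex=2
Op 5: F1 acks idx 2 -> match: F0=0 F1=2; commitIndex=2
Op 6: append 1 -> log_len=5
Op 7: append 1 -> log_len=6
Op 8: F1 acks idx 3 -> match: F0=0 F1=3; commitIndex=3
Op 9: append 2 -> log_len=8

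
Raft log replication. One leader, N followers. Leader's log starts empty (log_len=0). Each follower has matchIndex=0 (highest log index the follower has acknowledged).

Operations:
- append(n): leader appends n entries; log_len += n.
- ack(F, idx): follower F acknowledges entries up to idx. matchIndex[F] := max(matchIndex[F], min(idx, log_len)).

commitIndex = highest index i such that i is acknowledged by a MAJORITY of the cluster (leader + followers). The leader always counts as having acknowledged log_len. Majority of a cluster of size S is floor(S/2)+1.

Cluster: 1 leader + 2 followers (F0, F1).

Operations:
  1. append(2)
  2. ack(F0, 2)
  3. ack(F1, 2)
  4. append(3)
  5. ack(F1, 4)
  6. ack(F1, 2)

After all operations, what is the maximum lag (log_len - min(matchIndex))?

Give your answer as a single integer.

Answer: 3

Derivation:
Op 1: append 2 -> log_len=2
Op 2: F0 acks idx 2 -> match: F0=2 F1=0; commitIndex=2
Op 3: F1 acks idx 2 -> match: F0=2 F1=2; commitIndex=2
Op 4: append 3 -> log_len=5
Op 5: F1 acks idx 4 -> match: F0=2 F1=4; commitIndex=4
Op 6: F1 acks idx 2 -> match: F0=2 F1=4; commitIndex=4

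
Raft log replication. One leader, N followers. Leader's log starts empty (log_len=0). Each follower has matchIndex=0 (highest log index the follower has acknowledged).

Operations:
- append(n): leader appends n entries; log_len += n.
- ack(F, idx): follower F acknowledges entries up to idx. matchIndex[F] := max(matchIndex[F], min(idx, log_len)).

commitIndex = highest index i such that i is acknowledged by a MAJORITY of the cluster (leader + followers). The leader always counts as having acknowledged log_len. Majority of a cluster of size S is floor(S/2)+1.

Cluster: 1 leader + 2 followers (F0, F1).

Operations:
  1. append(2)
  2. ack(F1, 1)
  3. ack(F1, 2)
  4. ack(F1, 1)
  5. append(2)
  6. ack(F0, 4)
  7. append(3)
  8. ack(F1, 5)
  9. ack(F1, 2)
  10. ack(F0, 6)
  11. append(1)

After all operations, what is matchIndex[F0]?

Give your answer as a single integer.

Op 1: append 2 -> log_len=2
Op 2: F1 acks idx 1 -> match: F0=0 F1=1; commitIndex=1
Op 3: F1 acks idx 2 -> match: F0=0 F1=2; commitIndex=2
Op 4: F1 acks idx 1 -> match: F0=0 F1=2; commitIndex=2
Op 5: append 2 -> log_len=4
Op 6: F0 acks idx 4 -> match: F0=4 F1=2; commitIndex=4
Op 7: append 3 -> log_len=7
Op 8: F1 acks idx 5 -> match: F0=4 F1=5; commitIndex=5
Op 9: F1 acks idx 2 -> match: F0=4 F1=5; commitIndex=5
Op 10: F0 acks idx 6 -> match: F0=6 F1=5; commitIndex=6
Op 11: append 1 -> log_len=8

Answer: 6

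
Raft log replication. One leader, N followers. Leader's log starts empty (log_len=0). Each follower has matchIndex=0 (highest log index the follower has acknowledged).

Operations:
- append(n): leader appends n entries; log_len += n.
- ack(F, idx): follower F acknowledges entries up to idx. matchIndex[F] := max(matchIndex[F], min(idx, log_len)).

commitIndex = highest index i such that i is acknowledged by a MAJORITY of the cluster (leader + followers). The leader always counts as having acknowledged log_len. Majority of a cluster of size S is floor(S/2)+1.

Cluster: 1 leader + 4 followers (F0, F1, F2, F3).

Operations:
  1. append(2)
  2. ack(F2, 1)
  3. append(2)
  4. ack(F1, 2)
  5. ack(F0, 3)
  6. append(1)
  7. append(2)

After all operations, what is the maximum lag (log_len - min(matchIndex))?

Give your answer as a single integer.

Answer: 7

Derivation:
Op 1: append 2 -> log_len=2
Op 2: F2 acks idx 1 -> match: F0=0 F1=0 F2=1 F3=0; commitIndex=0
Op 3: append 2 -> log_len=4
Op 4: F1 acks idx 2 -> match: F0=0 F1=2 F2=1 F3=0; commitIndex=1
Op 5: F0 acks idx 3 -> match: F0=3 F1=2 F2=1 F3=0; commitIndex=2
Op 6: append 1 -> log_len=5
Op 7: append 2 -> log_len=7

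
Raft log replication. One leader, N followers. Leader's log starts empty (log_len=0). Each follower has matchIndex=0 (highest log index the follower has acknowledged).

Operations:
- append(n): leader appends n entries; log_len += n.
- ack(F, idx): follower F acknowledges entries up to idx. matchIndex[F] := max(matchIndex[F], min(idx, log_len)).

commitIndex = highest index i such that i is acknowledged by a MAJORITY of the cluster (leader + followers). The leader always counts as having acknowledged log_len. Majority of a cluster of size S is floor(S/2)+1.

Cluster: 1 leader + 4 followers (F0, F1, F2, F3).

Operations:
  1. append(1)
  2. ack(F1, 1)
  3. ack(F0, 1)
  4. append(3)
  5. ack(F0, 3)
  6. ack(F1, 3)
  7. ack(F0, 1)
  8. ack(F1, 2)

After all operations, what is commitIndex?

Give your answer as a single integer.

Answer: 3

Derivation:
Op 1: append 1 -> log_len=1
Op 2: F1 acks idx 1 -> match: F0=0 F1=1 F2=0 F3=0; commitIndex=0
Op 3: F0 acks idx 1 -> match: F0=1 F1=1 F2=0 F3=0; commitIndex=1
Op 4: append 3 -> log_len=4
Op 5: F0 acks idx 3 -> match: F0=3 F1=1 F2=0 F3=0; commitIndex=1
Op 6: F1 acks idx 3 -> match: F0=3 F1=3 F2=0 F3=0; commitIndex=3
Op 7: F0 acks idx 1 -> match: F0=3 F1=3 F2=0 F3=0; commitIndex=3
Op 8: F1 acks idx 2 -> match: F0=3 F1=3 F2=0 F3=0; commitIndex=3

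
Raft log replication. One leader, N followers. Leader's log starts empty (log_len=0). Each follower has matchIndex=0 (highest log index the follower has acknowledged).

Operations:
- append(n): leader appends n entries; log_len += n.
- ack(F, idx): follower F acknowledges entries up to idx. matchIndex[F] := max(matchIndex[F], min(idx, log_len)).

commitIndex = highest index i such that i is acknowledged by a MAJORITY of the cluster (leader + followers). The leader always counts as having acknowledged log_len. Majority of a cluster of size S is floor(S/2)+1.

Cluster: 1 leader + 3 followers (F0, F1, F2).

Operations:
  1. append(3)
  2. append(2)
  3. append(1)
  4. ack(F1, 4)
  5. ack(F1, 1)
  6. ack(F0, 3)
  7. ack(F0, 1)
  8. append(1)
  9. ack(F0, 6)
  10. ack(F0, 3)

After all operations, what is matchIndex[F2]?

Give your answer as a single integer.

Op 1: append 3 -> log_len=3
Op 2: append 2 -> log_len=5
Op 3: append 1 -> log_len=6
Op 4: F1 acks idx 4 -> match: F0=0 F1=4 F2=0; commitIndex=0
Op 5: F1 acks idx 1 -> match: F0=0 F1=4 F2=0; commitIndex=0
Op 6: F0 acks idx 3 -> match: F0=3 F1=4 F2=0; commitIndex=3
Op 7: F0 acks idx 1 -> match: F0=3 F1=4 F2=0; commitIndex=3
Op 8: append 1 -> log_len=7
Op 9: F0 acks idx 6 -> match: F0=6 F1=4 F2=0; commitIndex=4
Op 10: F0 acks idx 3 -> match: F0=6 F1=4 F2=0; commitIndex=4

Answer: 0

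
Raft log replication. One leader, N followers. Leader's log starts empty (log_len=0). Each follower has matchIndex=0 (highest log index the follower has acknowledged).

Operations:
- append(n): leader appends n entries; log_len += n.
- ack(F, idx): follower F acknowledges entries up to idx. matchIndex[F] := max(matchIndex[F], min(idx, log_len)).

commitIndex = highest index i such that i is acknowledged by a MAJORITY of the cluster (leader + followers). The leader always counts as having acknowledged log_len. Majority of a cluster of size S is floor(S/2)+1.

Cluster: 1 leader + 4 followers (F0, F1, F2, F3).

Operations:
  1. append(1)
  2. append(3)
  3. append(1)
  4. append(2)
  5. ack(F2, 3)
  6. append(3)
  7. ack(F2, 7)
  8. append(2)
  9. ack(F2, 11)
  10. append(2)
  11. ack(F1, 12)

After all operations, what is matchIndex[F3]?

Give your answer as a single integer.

Op 1: append 1 -> log_len=1
Op 2: append 3 -> log_len=4
Op 3: append 1 -> log_len=5
Op 4: append 2 -> log_len=7
Op 5: F2 acks idx 3 -> match: F0=0 F1=0 F2=3 F3=0; commitIndex=0
Op 6: append 3 -> log_len=10
Op 7: F2 acks idx 7 -> match: F0=0 F1=0 F2=7 F3=0; commitIndex=0
Op 8: append 2 -> log_len=12
Op 9: F2 acks idx 11 -> match: F0=0 F1=0 F2=11 F3=0; commitIndex=0
Op 10: append 2 -> log_len=14
Op 11: F1 acks idx 12 -> match: F0=0 F1=12 F2=11 F3=0; commitIndex=11

Answer: 0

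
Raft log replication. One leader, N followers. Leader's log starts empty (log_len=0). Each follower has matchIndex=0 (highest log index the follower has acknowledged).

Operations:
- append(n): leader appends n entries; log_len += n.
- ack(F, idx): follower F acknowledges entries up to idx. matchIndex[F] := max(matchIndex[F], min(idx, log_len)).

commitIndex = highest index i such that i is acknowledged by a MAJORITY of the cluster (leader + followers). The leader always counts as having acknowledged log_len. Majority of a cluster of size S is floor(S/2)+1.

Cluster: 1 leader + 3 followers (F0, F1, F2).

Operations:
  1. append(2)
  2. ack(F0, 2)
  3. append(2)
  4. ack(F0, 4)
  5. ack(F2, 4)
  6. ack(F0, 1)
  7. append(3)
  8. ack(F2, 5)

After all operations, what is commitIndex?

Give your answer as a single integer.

Answer: 4

Derivation:
Op 1: append 2 -> log_len=2
Op 2: F0 acks idx 2 -> match: F0=2 F1=0 F2=0; commitIndex=0
Op 3: append 2 -> log_len=4
Op 4: F0 acks idx 4 -> match: F0=4 F1=0 F2=0; commitIndex=0
Op 5: F2 acks idx 4 -> match: F0=4 F1=0 F2=4; commitIndex=4
Op 6: F0 acks idx 1 -> match: F0=4 F1=0 F2=4; commitIndex=4
Op 7: append 3 -> log_len=7
Op 8: F2 acks idx 5 -> match: F0=4 F1=0 F2=5; commitIndex=4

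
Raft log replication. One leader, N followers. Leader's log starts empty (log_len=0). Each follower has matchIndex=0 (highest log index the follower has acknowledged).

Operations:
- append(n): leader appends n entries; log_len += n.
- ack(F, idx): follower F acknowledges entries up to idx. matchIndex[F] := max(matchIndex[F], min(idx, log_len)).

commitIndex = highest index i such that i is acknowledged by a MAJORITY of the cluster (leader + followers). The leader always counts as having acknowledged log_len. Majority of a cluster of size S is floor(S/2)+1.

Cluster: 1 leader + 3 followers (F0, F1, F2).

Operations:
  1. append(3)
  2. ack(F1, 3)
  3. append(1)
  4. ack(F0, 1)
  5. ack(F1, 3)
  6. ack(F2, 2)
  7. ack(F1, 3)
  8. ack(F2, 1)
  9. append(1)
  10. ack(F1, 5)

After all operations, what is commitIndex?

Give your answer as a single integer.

Answer: 2

Derivation:
Op 1: append 3 -> log_len=3
Op 2: F1 acks idx 3 -> match: F0=0 F1=3 F2=0; commitIndex=0
Op 3: append 1 -> log_len=4
Op 4: F0 acks idx 1 -> match: F0=1 F1=3 F2=0; commitIndex=1
Op 5: F1 acks idx 3 -> match: F0=1 F1=3 F2=0; commitIndex=1
Op 6: F2 acks idx 2 -> match: F0=1 F1=3 F2=2; commitIndex=2
Op 7: F1 acks idx 3 -> match: F0=1 F1=3 F2=2; commitIndex=2
Op 8: F2 acks idx 1 -> match: F0=1 F1=3 F2=2; commitIndex=2
Op 9: append 1 -> log_len=5
Op 10: F1 acks idx 5 -> match: F0=1 F1=5 F2=2; commitIndex=2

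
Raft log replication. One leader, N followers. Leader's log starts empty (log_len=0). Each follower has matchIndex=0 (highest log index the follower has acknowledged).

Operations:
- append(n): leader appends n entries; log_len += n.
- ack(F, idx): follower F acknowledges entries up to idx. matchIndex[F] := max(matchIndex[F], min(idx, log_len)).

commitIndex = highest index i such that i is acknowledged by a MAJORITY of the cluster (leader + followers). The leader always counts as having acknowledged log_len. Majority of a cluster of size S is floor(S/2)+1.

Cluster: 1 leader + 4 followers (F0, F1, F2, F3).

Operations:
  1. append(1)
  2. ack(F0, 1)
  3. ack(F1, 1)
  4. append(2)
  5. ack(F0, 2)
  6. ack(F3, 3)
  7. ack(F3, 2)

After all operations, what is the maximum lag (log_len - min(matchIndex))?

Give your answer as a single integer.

Op 1: append 1 -> log_len=1
Op 2: F0 acks idx 1 -> match: F0=1 F1=0 F2=0 F3=0; commitIndex=0
Op 3: F1 acks idx 1 -> match: F0=1 F1=1 F2=0 F3=0; commitIndex=1
Op 4: append 2 -> log_len=3
Op 5: F0 acks idx 2 -> match: F0=2 F1=1 F2=0 F3=0; commitIndex=1
Op 6: F3 acks idx 3 -> match: F0=2 F1=1 F2=0 F3=3; commitIndex=2
Op 7: F3 acks idx 2 -> match: F0=2 F1=1 F2=0 F3=3; commitIndex=2

Answer: 3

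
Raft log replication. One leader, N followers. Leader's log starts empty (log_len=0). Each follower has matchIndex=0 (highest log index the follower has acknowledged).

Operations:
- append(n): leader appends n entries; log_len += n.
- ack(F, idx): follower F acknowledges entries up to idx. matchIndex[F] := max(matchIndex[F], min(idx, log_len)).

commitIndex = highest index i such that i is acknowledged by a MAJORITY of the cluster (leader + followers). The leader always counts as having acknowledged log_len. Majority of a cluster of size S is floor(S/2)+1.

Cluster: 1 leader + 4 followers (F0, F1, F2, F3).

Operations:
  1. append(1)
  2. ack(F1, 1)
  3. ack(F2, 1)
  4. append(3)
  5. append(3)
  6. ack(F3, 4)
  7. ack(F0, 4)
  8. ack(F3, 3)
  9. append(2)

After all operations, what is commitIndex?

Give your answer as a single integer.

Answer: 4

Derivation:
Op 1: append 1 -> log_len=1
Op 2: F1 acks idx 1 -> match: F0=0 F1=1 F2=0 F3=0; commitIndex=0
Op 3: F2 acks idx 1 -> match: F0=0 F1=1 F2=1 F3=0; commitIndex=1
Op 4: append 3 -> log_len=4
Op 5: append 3 -> log_len=7
Op 6: F3 acks idx 4 -> match: F0=0 F1=1 F2=1 F3=4; commitIndex=1
Op 7: F0 acks idx 4 -> match: F0=4 F1=1 F2=1 F3=4; commitIndex=4
Op 8: F3 acks idx 3 -> match: F0=4 F1=1 F2=1 F3=4; commitIndex=4
Op 9: append 2 -> log_len=9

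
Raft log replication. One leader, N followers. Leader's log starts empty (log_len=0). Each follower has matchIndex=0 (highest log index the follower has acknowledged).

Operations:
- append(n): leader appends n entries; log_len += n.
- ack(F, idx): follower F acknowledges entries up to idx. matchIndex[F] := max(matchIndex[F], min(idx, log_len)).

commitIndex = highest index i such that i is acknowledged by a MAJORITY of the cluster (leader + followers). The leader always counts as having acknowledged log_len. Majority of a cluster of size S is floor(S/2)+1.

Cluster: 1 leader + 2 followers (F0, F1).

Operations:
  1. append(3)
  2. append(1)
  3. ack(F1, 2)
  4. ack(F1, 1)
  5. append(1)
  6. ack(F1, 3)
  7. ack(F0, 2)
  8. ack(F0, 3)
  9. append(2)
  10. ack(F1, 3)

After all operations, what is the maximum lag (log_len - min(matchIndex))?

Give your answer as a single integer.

Answer: 4

Derivation:
Op 1: append 3 -> log_len=3
Op 2: append 1 -> log_len=4
Op 3: F1 acks idx 2 -> match: F0=0 F1=2; commitIndex=2
Op 4: F1 acks idx 1 -> match: F0=0 F1=2; commitIndex=2
Op 5: append 1 -> log_len=5
Op 6: F1 acks idx 3 -> match: F0=0 F1=3; commitIndex=3
Op 7: F0 acks idx 2 -> match: F0=2 F1=3; commitIndex=3
Op 8: F0 acks idx 3 -> match: F0=3 F1=3; commitIndex=3
Op 9: append 2 -> log_len=7
Op 10: F1 acks idx 3 -> match: F0=3 F1=3; commitIndex=3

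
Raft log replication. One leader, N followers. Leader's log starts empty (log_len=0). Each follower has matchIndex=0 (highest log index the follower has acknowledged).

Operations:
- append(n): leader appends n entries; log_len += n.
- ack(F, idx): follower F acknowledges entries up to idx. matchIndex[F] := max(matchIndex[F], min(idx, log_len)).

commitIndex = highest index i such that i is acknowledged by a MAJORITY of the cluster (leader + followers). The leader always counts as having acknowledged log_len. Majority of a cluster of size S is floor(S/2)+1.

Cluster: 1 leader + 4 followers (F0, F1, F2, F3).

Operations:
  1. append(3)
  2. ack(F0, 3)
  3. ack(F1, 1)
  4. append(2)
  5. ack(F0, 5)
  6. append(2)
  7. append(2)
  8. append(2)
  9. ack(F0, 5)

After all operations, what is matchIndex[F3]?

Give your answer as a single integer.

Answer: 0

Derivation:
Op 1: append 3 -> log_len=3
Op 2: F0 acks idx 3 -> match: F0=3 F1=0 F2=0 F3=0; commitIndex=0
Op 3: F1 acks idx 1 -> match: F0=3 F1=1 F2=0 F3=0; commitIndex=1
Op 4: append 2 -> log_len=5
Op 5: F0 acks idx 5 -> match: F0=5 F1=1 F2=0 F3=0; commitIndex=1
Op 6: append 2 -> log_len=7
Op 7: append 2 -> log_len=9
Op 8: append 2 -> log_len=11
Op 9: F0 acks idx 5 -> match: F0=5 F1=1 F2=0 F3=0; commitIndex=1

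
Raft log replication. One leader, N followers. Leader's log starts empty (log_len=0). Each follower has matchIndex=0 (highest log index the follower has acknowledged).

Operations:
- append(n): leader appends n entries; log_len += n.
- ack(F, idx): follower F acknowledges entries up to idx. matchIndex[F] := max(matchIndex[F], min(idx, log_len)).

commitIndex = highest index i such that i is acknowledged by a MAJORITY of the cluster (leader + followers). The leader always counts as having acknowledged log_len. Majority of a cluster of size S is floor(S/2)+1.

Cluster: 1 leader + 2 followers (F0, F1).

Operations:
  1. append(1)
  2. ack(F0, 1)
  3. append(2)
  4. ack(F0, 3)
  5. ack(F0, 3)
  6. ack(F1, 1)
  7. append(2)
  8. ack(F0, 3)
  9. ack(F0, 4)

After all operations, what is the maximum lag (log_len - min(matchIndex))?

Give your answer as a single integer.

Answer: 4

Derivation:
Op 1: append 1 -> log_len=1
Op 2: F0 acks idx 1 -> match: F0=1 F1=0; commitIndex=1
Op 3: append 2 -> log_len=3
Op 4: F0 acks idx 3 -> match: F0=3 F1=0; commitIndex=3
Op 5: F0 acks idx 3 -> match: F0=3 F1=0; commitIndex=3
Op 6: F1 acks idx 1 -> match: F0=3 F1=1; commitIndex=3
Op 7: append 2 -> log_len=5
Op 8: F0 acks idx 3 -> match: F0=3 F1=1; commitIndex=3
Op 9: F0 acks idx 4 -> match: F0=4 F1=1; commitIndex=4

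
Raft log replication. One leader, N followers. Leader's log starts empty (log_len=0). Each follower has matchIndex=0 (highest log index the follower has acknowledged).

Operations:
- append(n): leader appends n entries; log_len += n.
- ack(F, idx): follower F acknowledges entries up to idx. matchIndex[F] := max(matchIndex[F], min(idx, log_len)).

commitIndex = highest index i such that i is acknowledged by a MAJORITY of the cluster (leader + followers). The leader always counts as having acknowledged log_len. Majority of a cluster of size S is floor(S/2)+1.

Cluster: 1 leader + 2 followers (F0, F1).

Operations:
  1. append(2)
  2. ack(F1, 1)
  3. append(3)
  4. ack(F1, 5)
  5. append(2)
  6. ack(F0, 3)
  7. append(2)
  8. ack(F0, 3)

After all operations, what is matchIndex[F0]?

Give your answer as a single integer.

Answer: 3

Derivation:
Op 1: append 2 -> log_len=2
Op 2: F1 acks idx 1 -> match: F0=0 F1=1; commitIndex=1
Op 3: append 3 -> log_len=5
Op 4: F1 acks idx 5 -> match: F0=0 F1=5; commitIndex=5
Op 5: append 2 -> log_len=7
Op 6: F0 acks idx 3 -> match: F0=3 F1=5; commitIndex=5
Op 7: append 2 -> log_len=9
Op 8: F0 acks idx 3 -> match: F0=3 F1=5; commitIndex=5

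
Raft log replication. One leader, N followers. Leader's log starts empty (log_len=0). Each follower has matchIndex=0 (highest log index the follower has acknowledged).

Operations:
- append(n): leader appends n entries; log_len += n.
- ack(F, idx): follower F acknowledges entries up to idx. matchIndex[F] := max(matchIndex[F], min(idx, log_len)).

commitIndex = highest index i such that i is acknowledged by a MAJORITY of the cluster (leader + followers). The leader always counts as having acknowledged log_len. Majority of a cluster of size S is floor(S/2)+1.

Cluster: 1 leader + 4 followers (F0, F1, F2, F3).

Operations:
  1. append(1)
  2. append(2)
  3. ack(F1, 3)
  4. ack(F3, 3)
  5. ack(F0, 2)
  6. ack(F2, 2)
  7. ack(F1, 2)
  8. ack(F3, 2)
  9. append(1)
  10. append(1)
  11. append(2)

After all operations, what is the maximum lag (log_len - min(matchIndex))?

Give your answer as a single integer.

Answer: 5

Derivation:
Op 1: append 1 -> log_len=1
Op 2: append 2 -> log_len=3
Op 3: F1 acks idx 3 -> match: F0=0 F1=3 F2=0 F3=0; commitIndex=0
Op 4: F3 acks idx 3 -> match: F0=0 F1=3 F2=0 F3=3; commitIndex=3
Op 5: F0 acks idx 2 -> match: F0=2 F1=3 F2=0 F3=3; commitIndex=3
Op 6: F2 acks idx 2 -> match: F0=2 F1=3 F2=2 F3=3; commitIndex=3
Op 7: F1 acks idx 2 -> match: F0=2 F1=3 F2=2 F3=3; commitIndex=3
Op 8: F3 acks idx 2 -> match: F0=2 F1=3 F2=2 F3=3; commitIndex=3
Op 9: append 1 -> log_len=4
Op 10: append 1 -> log_len=5
Op 11: append 2 -> log_len=7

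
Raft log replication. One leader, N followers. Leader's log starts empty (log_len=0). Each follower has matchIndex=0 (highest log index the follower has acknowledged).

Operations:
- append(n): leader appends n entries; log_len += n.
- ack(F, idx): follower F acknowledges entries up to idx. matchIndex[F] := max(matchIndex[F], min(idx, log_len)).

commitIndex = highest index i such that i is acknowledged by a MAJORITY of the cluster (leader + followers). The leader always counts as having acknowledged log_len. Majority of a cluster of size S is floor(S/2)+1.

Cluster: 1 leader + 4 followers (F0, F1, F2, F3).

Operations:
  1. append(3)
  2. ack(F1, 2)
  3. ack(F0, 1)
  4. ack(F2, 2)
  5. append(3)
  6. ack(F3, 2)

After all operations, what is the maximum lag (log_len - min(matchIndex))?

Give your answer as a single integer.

Op 1: append 3 -> log_len=3
Op 2: F1 acks idx 2 -> match: F0=0 F1=2 F2=0 F3=0; commitIndex=0
Op 3: F0 acks idx 1 -> match: F0=1 F1=2 F2=0 F3=0; commitIndex=1
Op 4: F2 acks idx 2 -> match: F0=1 F1=2 F2=2 F3=0; commitIndex=2
Op 5: append 3 -> log_len=6
Op 6: F3 acks idx 2 -> match: F0=1 F1=2 F2=2 F3=2; commitIndex=2

Answer: 5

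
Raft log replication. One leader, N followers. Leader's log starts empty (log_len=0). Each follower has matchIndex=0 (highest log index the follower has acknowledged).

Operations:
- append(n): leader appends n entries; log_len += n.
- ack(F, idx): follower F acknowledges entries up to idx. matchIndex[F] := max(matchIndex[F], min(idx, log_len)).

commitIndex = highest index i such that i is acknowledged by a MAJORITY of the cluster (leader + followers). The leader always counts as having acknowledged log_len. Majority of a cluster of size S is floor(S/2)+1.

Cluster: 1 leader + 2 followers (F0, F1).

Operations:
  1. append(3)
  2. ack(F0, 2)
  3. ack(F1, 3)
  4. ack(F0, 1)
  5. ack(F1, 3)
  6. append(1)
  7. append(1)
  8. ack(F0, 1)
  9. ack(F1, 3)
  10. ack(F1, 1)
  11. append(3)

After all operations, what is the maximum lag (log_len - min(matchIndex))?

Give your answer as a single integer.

Op 1: append 3 -> log_len=3
Op 2: F0 acks idx 2 -> match: F0=2 F1=0; commitIndex=2
Op 3: F1 acks idx 3 -> match: F0=2 F1=3; commitIndex=3
Op 4: F0 acks idx 1 -> match: F0=2 F1=3; commitIndex=3
Op 5: F1 acks idx 3 -> match: F0=2 F1=3; commitIndex=3
Op 6: append 1 -> log_len=4
Op 7: append 1 -> log_len=5
Op 8: F0 acks idx 1 -> match: F0=2 F1=3; commitIndex=3
Op 9: F1 acks idx 3 -> match: F0=2 F1=3; commitIndex=3
Op 10: F1 acks idx 1 -> match: F0=2 F1=3; commitIndex=3
Op 11: append 3 -> log_len=8

Answer: 6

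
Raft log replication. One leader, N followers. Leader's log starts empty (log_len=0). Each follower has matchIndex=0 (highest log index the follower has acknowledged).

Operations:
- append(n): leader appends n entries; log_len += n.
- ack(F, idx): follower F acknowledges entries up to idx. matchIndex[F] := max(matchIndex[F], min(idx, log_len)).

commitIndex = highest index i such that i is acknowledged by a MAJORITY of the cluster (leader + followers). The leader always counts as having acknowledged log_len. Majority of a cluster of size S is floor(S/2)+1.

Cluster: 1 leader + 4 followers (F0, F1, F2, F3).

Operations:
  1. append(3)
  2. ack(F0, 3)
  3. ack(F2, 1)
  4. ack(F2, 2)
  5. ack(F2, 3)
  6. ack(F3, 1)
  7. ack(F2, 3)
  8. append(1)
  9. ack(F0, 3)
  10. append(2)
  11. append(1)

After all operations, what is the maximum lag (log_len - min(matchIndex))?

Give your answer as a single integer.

Answer: 7

Derivation:
Op 1: append 3 -> log_len=3
Op 2: F0 acks idx 3 -> match: F0=3 F1=0 F2=0 F3=0; commitIndex=0
Op 3: F2 acks idx 1 -> match: F0=3 F1=0 F2=1 F3=0; commitIndex=1
Op 4: F2 acks idx 2 -> match: F0=3 F1=0 F2=2 F3=0; commitIndex=2
Op 5: F2 acks idx 3 -> match: F0=3 F1=0 F2=3 F3=0; commitIndex=3
Op 6: F3 acks idx 1 -> match: F0=3 F1=0 F2=3 F3=1; commitIndex=3
Op 7: F2 acks idx 3 -> match: F0=3 F1=0 F2=3 F3=1; commitIndex=3
Op 8: append 1 -> log_len=4
Op 9: F0 acks idx 3 -> match: F0=3 F1=0 F2=3 F3=1; commitIndex=3
Op 10: append 2 -> log_len=6
Op 11: append 1 -> log_len=7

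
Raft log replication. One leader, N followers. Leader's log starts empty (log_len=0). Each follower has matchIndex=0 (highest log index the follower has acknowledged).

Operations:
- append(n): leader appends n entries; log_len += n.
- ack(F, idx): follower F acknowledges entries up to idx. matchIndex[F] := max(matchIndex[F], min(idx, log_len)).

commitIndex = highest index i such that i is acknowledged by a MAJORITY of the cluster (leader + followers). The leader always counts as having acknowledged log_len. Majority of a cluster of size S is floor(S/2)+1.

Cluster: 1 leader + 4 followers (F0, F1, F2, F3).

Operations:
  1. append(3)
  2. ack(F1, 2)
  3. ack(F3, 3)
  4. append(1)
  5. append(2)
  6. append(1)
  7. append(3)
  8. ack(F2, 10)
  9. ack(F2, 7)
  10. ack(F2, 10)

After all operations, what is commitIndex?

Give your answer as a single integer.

Op 1: append 3 -> log_len=3
Op 2: F1 acks idx 2 -> match: F0=0 F1=2 F2=0 F3=0; commitIndex=0
Op 3: F3 acks idx 3 -> match: F0=0 F1=2 F2=0 F3=3; commitIndex=2
Op 4: append 1 -> log_len=4
Op 5: append 2 -> log_len=6
Op 6: append 1 -> log_len=7
Op 7: append 3 -> log_len=10
Op 8: F2 acks idx 10 -> match: F0=0 F1=2 F2=10 F3=3; commitIndex=3
Op 9: F2 acks idx 7 -> match: F0=0 F1=2 F2=10 F3=3; commitIndex=3
Op 10: F2 acks idx 10 -> match: F0=0 F1=2 F2=10 F3=3; commitIndex=3

Answer: 3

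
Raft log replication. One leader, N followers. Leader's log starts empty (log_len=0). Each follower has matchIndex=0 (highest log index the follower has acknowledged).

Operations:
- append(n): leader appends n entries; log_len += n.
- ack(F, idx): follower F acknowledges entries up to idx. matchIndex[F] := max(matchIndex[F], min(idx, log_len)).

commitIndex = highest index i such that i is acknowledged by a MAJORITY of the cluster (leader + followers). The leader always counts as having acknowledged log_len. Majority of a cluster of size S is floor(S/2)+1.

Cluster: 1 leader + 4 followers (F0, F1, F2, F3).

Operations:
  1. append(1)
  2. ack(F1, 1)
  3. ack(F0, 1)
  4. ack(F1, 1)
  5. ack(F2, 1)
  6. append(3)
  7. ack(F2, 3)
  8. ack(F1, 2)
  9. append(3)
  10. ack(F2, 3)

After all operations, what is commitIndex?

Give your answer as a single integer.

Answer: 2

Derivation:
Op 1: append 1 -> log_len=1
Op 2: F1 acks idx 1 -> match: F0=0 F1=1 F2=0 F3=0; commitIndex=0
Op 3: F0 acks idx 1 -> match: F0=1 F1=1 F2=0 F3=0; commitIndex=1
Op 4: F1 acks idx 1 -> match: F0=1 F1=1 F2=0 F3=0; commitIndex=1
Op 5: F2 acks idx 1 -> match: F0=1 F1=1 F2=1 F3=0; commitIndex=1
Op 6: append 3 -> log_len=4
Op 7: F2 acks idx 3 -> match: F0=1 F1=1 F2=3 F3=0; commitIndex=1
Op 8: F1 acks idx 2 -> match: F0=1 F1=2 F2=3 F3=0; commitIndex=2
Op 9: append 3 -> log_len=7
Op 10: F2 acks idx 3 -> match: F0=1 F1=2 F2=3 F3=0; commitIndex=2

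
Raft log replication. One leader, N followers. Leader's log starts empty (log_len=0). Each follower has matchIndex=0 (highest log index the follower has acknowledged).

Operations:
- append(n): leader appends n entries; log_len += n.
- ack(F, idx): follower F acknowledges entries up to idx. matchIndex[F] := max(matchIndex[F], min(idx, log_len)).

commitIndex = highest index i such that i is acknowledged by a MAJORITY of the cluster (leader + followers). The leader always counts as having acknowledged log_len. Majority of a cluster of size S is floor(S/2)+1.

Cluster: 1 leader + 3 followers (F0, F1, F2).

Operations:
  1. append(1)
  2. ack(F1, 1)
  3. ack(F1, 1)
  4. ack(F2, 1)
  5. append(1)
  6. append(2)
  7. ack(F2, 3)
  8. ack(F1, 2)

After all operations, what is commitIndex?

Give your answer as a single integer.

Op 1: append 1 -> log_len=1
Op 2: F1 acks idx 1 -> match: F0=0 F1=1 F2=0; commitIndex=0
Op 3: F1 acks idx 1 -> match: F0=0 F1=1 F2=0; commitIndex=0
Op 4: F2 acks idx 1 -> match: F0=0 F1=1 F2=1; commitIndex=1
Op 5: append 1 -> log_len=2
Op 6: append 2 -> log_len=4
Op 7: F2 acks idx 3 -> match: F0=0 F1=1 F2=3; commitIndex=1
Op 8: F1 acks idx 2 -> match: F0=0 F1=2 F2=3; commitIndex=2

Answer: 2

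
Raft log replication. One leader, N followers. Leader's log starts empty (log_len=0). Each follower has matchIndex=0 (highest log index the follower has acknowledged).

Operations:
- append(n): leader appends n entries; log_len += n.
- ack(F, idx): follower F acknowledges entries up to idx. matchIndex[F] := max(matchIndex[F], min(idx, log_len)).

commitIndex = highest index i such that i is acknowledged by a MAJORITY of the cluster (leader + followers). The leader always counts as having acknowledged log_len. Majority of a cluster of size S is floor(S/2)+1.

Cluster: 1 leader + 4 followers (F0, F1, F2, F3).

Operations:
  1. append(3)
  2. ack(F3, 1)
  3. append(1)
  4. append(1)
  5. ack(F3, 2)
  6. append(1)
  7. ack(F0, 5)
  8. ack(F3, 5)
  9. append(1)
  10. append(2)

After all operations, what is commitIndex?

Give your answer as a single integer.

Answer: 5

Derivation:
Op 1: append 3 -> log_len=3
Op 2: F3 acks idx 1 -> match: F0=0 F1=0 F2=0 F3=1; commitIndex=0
Op 3: append 1 -> log_len=4
Op 4: append 1 -> log_len=5
Op 5: F3 acks idx 2 -> match: F0=0 F1=0 F2=0 F3=2; commitIndex=0
Op 6: append 1 -> log_len=6
Op 7: F0 acks idx 5 -> match: F0=5 F1=0 F2=0 F3=2; commitIndex=2
Op 8: F3 acks idx 5 -> match: F0=5 F1=0 F2=0 F3=5; commitIndex=5
Op 9: append 1 -> log_len=7
Op 10: append 2 -> log_len=9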